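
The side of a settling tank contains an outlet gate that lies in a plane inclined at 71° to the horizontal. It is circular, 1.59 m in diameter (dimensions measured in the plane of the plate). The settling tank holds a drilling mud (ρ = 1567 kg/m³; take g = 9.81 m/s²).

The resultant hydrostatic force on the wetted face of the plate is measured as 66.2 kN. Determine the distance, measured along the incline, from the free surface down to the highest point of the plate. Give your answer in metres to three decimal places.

γ = ρg = 1567 × 9.81 / 1000 = 15.37227 kN/m³.
A = π(0.795)² = 1.98557 m².
From F = γ·h_c·A, the centroid depth is h_c = 66.2/(15.37227 × 1.98557) = 2.16888 m.
Let θ = 71° be the plate's angle to the horizontal; measure y along the incline from where the plane meets the free surface. Vertical depth h = y·sinθ with sinθ = 0.945519.
Along the incline, y_c = h_c/sinθ = 2.16888/0.945519 = 2.29385 m.
The centroid is at the centre, 0.795 m below the top of the plate, so the highest point sits at y_top = 2.29385 − 0.795 = 1.49885 m along the incline.

y_top ≈ 1.499 m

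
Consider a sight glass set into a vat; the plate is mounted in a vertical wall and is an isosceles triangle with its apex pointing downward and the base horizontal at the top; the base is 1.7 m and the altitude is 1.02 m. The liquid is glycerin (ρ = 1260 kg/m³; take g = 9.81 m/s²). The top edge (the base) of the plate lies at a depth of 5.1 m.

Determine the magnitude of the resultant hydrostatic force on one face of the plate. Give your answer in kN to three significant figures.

γ = ρg = 1260 × 9.81 / 1000 = 12.3606 kN/m³.
With the apex down, the centroid sits h/3 = 1.02/3 = 0.34 m below the base (the top edge), so the centroid depth is h_c = 5.1 + 0.34 = 5.44 m.
A = ½ × 1.7 × 1.02 = 0.867 m².
Resultant F = γ·h_c·A = 12.3606 × 5.44 × 0.867 = 58.2985 kN.

F ≈ 58.3 kN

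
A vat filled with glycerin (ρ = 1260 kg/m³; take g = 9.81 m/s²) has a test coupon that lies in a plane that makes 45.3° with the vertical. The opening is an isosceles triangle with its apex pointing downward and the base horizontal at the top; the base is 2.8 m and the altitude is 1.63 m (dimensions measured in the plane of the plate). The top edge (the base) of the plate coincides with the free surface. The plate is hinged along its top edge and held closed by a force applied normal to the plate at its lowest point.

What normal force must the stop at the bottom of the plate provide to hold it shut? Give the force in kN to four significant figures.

P ≈ 5.390 kN

γ = ρg = 1260 × 9.81 / 1000 = 12.3606 kN/m³.
The plate makes 45.3° with the vertical, i.e. θ = 90° − 45.3° = 44.7° to the horizontal. Measuring y along the incline from the free-surface line, vertical depth h = y·sinθ with sinθ = 0.703395.
With the apex down, the centroid sits h/3 = 1.63/3 = 0.543333 m below the base (the top edge), so y_c = 0.543333 m and h_c = 0.543333 × 0.703395 = 0.382178 m.
A = ½ × 2.8 × 1.63 = 2.282 m².
Resultant F = γ·h_c·A = 12.3606 × 0.382178 × 2.282 = 10.7801 kN.
I_c = b·h³/36 = 2.8 × 1.63³/36 = 0.336836 m⁴.
Centre of pressure: y_p = y_c + I_c/(y_c·A) = 0.543333 + 0.336836/(0.543333 × 2.282) = 0.543333 + 0.271667 = 0.815 m along the plane.
The resultant acts 0.543333 + 0.271667 = 0.815 m (along the plate) below the hinge at the top edge, so the moment about the hinge is M = F × 0.815 = 10.7801 × 0.815 = 8.78578 kN·m.
A normal force at the bottom, 1.63 m from the hinge, must supply this moment: P = 8.78578/1.63 = 5.39005 kN.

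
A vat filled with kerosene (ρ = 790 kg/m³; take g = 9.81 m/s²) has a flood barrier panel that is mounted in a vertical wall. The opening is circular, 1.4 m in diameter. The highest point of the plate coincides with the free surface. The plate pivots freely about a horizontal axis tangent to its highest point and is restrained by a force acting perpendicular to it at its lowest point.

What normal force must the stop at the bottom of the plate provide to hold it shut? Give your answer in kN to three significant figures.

γ = ρg = 790 × 9.81 / 1000 = 7.7499 kN/m³.
The centroid is at the centre, 0.7 m below the top of the plate, so the centroid depth is h_c = 0.7 m.
A = π(0.7)² = 1.53938 m².
Resultant F = γ·h_c·A = 7.7499 × 0.7 × 1.53938 = 8.35103 kN.
I_c = πr⁴/4 = π × 0.7⁴/4 = 0.188574 m⁴.
Centre of pressure: y_p = y_c + I_c/(y_c·A) = 0.7 + 0.188574/(0.7 × 1.53938) = 0.7 + 0.175 = 0.875 m along the plane.
The resultant acts 0.7 + 0.175 = 0.875 m (along the plate) below the hinge at the top edge, so the moment about the hinge is M = F × 0.875 = 8.35103 × 0.875 = 7.30715 kN·m.
A normal force at the bottom, 1.4 m from the hinge, must supply this moment: P = 7.30715/1.4 = 5.21939 kN.

P ≈ 5.22 kN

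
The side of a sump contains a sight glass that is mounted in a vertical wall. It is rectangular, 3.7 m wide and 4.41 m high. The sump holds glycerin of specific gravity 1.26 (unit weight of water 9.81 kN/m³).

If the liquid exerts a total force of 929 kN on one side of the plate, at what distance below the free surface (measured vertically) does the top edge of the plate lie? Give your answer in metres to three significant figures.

γ = 1.26 × 9.81 = 12.3606 kN/m³.
A = 3.7 × 4.41 = 16.317 m².
From F = γ·h_c·A, the centroid depth is h_c = 929/(12.3606 × 16.317) = 4.60613 m.
The centroid lies 4.41/2 = 2.205 m below the top edge, so the top edge sits at h_top = 4.60613 − 2.205 = 2.40113 m below the surface.

d_top ≈ 2.40 m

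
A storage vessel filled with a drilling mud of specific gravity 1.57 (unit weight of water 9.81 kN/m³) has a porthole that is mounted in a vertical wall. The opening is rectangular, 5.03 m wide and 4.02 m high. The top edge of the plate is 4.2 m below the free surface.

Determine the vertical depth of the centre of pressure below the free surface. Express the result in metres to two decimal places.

γ = 1.57 × 9.81 = 15.4017 kN/m³.
The centroid lies 4.02/2 = 2.01 m below the top edge, so the centroid depth is h_c = 4.2 + 2.01 = 6.21 m.
A = 5.03 × 4.02 = 20.2206 m².
Resultant F = γ·h_c·A = 15.4017 × 6.21 × 20.2206 = 1933.99 kN.
I_c = b·h³/12 = 5.03 × 4.02³/12 = 27.2311 m⁴.
Centre of pressure: y_p = y_c + I_c/(y_c·A) = 6.21 + 27.2311/(6.21 × 20.2206) = 6.21 + 0.21686 = 6.42686 m along the plane.

h_p = 6.43 m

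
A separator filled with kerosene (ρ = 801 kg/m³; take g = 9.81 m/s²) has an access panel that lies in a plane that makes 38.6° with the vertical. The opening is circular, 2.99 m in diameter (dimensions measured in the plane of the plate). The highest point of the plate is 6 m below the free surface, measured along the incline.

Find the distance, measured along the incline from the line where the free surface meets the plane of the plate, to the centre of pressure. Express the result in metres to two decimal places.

y_p = 7.57 m

γ = ρg = 801 × 9.81 / 1000 = 7.85781 kN/m³.
The plate makes 38.6° with the vertical, i.e. θ = 90° − 38.6° = 51.4° to the horizontal. Measuring y along the incline from the free-surface line, vertical depth h = y·sinθ with sinθ = 0.781520.
The centroid is at the centre, 1.495 m below the top of the plate, so y_c = 6 + 1.495 = 7.495 m and h_c = 7.495 × 0.781520 = 5.85749 m.
A = π(1.495)² = 7.02154 m².
Resultant F = γ·h_c·A = 7.85781 × 5.85749 × 7.02154 = 323.181 kN.
I_c = πr⁴/4 = π × 1.495⁴/4 = 3.92333 m⁴.
Centre of pressure: y_p = y_c + I_c/(y_c·A) = 7.495 + 3.92333/(7.495 × 7.02154) = 7.495 + 0.0745505 = 7.56955 m along the plane.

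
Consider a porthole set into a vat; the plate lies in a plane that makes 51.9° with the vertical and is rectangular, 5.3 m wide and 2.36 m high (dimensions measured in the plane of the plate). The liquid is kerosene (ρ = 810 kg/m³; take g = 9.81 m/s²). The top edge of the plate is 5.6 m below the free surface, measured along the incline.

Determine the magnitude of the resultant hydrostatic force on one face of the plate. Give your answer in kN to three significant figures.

γ = ρg = 810 × 9.81 / 1000 = 7.9461 kN/m³.
The plate makes 51.9° with the vertical, i.e. θ = 90° − 51.9° = 38.1° to the horizontal. Measuring y along the incline from the free-surface line, vertical depth h = y·sinθ with sinθ = 0.617036.
The centroid lies 2.36/2 = 1.18 m below the top edge, so y_c = 5.6 + 1.18 = 6.78 m and h_c = 6.78 × 0.617036 = 4.1835 m.
A = 5.3 × 2.36 = 12.508 m².
Resultant F = γ·h_c·A = 7.9461 × 4.1835 × 12.508 = 415.797 kN.

F ≈ 416 kN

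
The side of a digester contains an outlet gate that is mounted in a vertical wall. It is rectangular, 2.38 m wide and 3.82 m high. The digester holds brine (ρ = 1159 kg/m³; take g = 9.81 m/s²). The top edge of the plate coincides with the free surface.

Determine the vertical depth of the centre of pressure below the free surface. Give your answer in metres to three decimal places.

h_p = 2.547 m

γ = ρg = 1159 × 9.81 / 1000 = 11.36979 kN/m³.
The centroid lies 3.82/2 = 1.91 m below the top edge, so the centroid depth is h_c = 1.91 m.
A = 2.38 × 3.82 = 9.0916 m².
Resultant F = γ·h_c·A = 11.36979 × 1.91 × 9.0916 = 197.436 kN.
I_c = b·h³/12 = 2.38 × 3.82³/12 = 11.0557 m⁴.
Centre of pressure: y_p = y_c + I_c/(y_c·A) = 1.91 + 11.0557/(1.91 × 9.0916) = 1.91 + 0.636667 = 2.54667 m along the plane.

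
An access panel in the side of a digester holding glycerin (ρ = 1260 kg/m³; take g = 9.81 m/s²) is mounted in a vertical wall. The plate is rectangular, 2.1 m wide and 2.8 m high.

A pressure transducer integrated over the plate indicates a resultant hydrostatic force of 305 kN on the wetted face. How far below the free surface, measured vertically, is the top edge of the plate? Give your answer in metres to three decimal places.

γ = ρg = 1260 × 9.81 / 1000 = 12.3606 kN/m³.
A = 2.1 × 2.8 = 5.88 m².
From F = γ·h_c·A, the centroid depth is h_c = 305/(12.3606 × 5.88) = 4.19646 m.
The centroid lies 2.8/2 = 1.4 m below the top edge, so the top edge sits at h_top = 4.19646 − 1.4 = 2.79646 m below the surface.

d_top ≈ 2.796 m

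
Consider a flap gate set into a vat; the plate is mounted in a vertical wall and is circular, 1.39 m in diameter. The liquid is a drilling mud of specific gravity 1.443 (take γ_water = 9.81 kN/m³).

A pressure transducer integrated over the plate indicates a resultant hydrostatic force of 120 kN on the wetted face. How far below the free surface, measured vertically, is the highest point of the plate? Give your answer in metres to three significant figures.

γ = 1.443 × 9.81 = 14.15583 kN/m³.
A = π(0.695)² = 1.51747 m².
From F = γ·h_c·A, the centroid depth is h_c = 120/(14.15583 × 1.51747) = 5.58632 m.
The centroid is at the centre, 0.695 m below the top of the plate, so the highest point sits at h_top = 5.58632 − 0.695 = 4.89132 m below the surface.

d_top ≈ 4.89 m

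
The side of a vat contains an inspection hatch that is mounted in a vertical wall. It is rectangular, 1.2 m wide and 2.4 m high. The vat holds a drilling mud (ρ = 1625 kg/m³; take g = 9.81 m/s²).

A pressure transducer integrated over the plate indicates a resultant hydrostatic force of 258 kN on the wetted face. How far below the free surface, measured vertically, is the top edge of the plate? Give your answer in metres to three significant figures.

γ = ρg = 1625 × 9.81 / 1000 = 15.94125 kN/m³.
A = 1.2 × 2.4 = 2.88 m².
From F = γ·h_c·A, the centroid depth is h_c = 258/(15.94125 × 2.88) = 5.61959 m.
The centroid lies 2.4/2 = 1.2 m below the top edge, so the top edge sits at h_top = 5.61959 − 1.2 = 4.41959 m below the surface.

d_top ≈ 4.42 m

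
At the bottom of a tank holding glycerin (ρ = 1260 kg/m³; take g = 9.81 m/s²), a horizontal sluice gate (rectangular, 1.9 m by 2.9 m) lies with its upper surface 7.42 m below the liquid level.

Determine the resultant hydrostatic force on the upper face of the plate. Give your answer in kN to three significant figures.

F ≈ 505 kN

γ = ρg = 1260 × 9.81 / 1000 = 12.3606 kN/m³.
The plate is horizontal, so pressure is uniform at p = γ·h = 12.3606 × 7.42 = 91.7157 kN/m².
A = 1.9 × 2.9 = 5.51 m².
F = p·A = 91.7157 × 5.51 = 505.354 kN.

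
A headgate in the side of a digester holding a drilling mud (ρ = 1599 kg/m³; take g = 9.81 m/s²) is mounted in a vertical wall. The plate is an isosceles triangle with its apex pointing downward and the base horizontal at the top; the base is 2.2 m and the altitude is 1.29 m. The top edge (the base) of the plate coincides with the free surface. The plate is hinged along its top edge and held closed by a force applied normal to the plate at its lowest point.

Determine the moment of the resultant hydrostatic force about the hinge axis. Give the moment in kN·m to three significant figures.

M ≈ 6.17 kN·m

γ = ρg = 1599 × 9.81 / 1000 = 15.68619 kN/m³.
With the apex down, the centroid sits h/3 = 1.29/3 = 0.43 m below the base (the top edge), so the centroid depth is h_c = 0.43 m.
A = ½ × 2.2 × 1.29 = 1.419 m².
Resultant F = γ·h_c·A = 15.68619 × 0.43 × 1.419 = 9.57124 kN.
I_c = b·h³/36 = 2.2 × 1.29³/36 = 0.131187 m⁴.
Centre of pressure: y_p = y_c + I_c/(y_c·A) = 0.43 + 0.131187/(0.43 × 1.419) = 0.43 + 0.215001 = 0.645001 m along the plane.
The resultant acts 0.43 + 0.215001 = 0.645001 m (along the plate) below the hinge at the top edge, so the moment about the hinge is M = F × 0.645001 = 9.57124 × 0.645001 = 6.17346 kN·m.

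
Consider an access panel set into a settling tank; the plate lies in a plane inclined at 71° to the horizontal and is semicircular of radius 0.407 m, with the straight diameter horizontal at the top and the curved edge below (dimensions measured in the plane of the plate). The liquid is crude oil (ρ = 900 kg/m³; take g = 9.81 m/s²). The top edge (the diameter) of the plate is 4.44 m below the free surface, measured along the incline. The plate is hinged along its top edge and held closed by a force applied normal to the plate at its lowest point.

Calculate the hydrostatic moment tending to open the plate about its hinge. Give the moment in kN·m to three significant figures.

γ = ρg = 900 × 9.81 / 1000 = 8.829 kN/m³.
Let θ = 71° be the plate's angle to the horizontal; measure y along the incline from where the plane meets the free surface. Vertical depth h = y·sinθ with sinθ = 0.945519.
The centroid of a semicircle lies 4r/(3π) = 0.172736 m from the diameter, here below the top edge, so y_c = 4.44 + 0.172736 = 4.61274 m and h_c = 4.61274 × 0.945519 = 4.36143 m.
A = πr²/2 = π × 0.407²/2 = 0.260201 m².
Resultant F = γ·h_c·A = 8.829 × 4.36143 × 0.260201 = 10.0196 kN.
I_c = (π/8 − 8/(9π))·r⁴ = 0.109757 × 0.407⁴ = 0.00301169 m⁴.
Centre of pressure: y_p = y_c + I_c/(y_c·A) = 4.61274 + 0.00301169/(4.61274 × 0.260201) = 4.61274 + 0.00250924 = 4.61525 m along the plane.
The resultant acts 0.172736 + 0.00250924 = 0.175245 m (along the plate) below the hinge at the top edge, so the moment about the hinge is M = F × 0.175245 = 10.0196 × 0.175245 = 1.75588 kN·m.

M ≈ 1.76 kN·m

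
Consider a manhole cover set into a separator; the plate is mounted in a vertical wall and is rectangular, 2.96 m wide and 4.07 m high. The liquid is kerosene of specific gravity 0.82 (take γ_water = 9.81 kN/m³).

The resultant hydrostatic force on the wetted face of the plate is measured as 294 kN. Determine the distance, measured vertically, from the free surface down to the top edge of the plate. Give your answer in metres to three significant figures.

γ = 0.82 × 9.81 = 8.0442 kN/m³.
A = 2.96 × 4.07 = 12.0472 m².
From F = γ·h_c·A, the centroid depth is h_c = 294/(8.0442 × 12.0472) = 3.03374 m.
The centroid lies 4.07/2 = 2.035 m below the top edge, so the top edge sits at h_top = 3.03374 − 2.035 = 0.99874 m below the surface.

d_top ≈ 0.999 m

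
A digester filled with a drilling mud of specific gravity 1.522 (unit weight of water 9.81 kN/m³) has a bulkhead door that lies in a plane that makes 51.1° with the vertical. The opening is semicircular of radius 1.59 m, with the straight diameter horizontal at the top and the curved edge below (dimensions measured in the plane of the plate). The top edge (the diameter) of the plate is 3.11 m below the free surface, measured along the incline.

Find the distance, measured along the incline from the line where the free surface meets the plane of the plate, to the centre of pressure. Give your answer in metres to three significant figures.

γ = 1.522 × 9.81 = 14.93082 kN/m³.
The plate makes 51.1° with the vertical, i.e. θ = 90° − 51.1° = 38.9° to the horizontal. Measuring y along the incline from the free-surface line, vertical depth h = y·sinθ with sinθ = 0.627963.
The centroid of a semicircle lies 4r/(3π) = 0.674817 m from the diameter, here below the top edge, so y_c = 3.11 + 0.674817 = 3.78482 m and h_c = 3.78482 × 0.627963 = 2.37673 m.
A = πr²/2 = π × 1.59²/2 = 3.97113 m².
Resultant F = γ·h_c·A = 14.93082 × 2.37673 × 3.97113 = 140.922 kN.
I_c = (π/8 − 8/(9π))·r⁴ = 0.109757 × 1.59⁴ = 0.701489 m⁴.
Centre of pressure: y_p = y_c + I_c/(y_c·A) = 3.78482 + 0.701489/(3.78482 × 3.97113) = 3.78482 + 0.0466726 = 3.83149 m along the plane.

y_p = 3.83 m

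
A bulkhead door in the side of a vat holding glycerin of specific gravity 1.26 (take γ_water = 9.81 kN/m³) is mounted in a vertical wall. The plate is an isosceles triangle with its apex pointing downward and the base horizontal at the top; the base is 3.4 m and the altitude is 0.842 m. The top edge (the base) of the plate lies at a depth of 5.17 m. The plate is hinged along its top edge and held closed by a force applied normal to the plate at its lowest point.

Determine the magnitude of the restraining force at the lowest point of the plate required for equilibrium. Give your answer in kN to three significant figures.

γ = 1.26 × 9.81 = 12.3606 kN/m³.
With the apex down, the centroid sits h/3 = 0.842/3 = 0.280667 m below the base (the top edge), so the centroid depth is h_c = 5.17 + 0.280667 = 5.45067 m.
A = ½ × 3.4 × 0.842 = 1.4314 m².
Resultant F = γ·h_c·A = 12.3606 × 5.45067 × 1.4314 = 96.4385 kN.
I_c = b·h³/36 = 3.4 × 0.842³/36 = 0.0563784 m⁴.
Centre of pressure: y_p = y_c + I_c/(y_c·A) = 5.45067 + 0.0563784/(5.45067 × 1.4314) = 5.45067 + 0.00722606 = 5.4579 m along the plane.
The resultant acts 0.280667 + 0.00722606 = 0.287893 m (along the plate) below the hinge at the top edge, so the moment about the hinge is M = F × 0.287893 = 96.4385 × 0.287893 = 27.764 kN·m.
A normal force at the bottom, 0.842 m from the hinge, must supply this moment: P = 27.764/0.842 = 32.9739 kN.

P ≈ 33.0 kN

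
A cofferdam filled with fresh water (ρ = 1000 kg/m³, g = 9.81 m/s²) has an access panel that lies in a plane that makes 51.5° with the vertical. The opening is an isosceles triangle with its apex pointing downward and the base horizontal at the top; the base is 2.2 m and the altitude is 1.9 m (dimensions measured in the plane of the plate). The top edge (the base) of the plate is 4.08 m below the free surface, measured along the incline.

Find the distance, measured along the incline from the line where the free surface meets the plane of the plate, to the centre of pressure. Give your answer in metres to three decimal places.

γ = ρg = 1000 × 9.81 = 9810 N/m³ = 9.81 kN/m³.
The plate makes 51.5° with the vertical, i.e. θ = 90° − 51.5° = 38.5° to the horizontal. Measuring y along the incline from the free-surface line, vertical depth h = y·sinθ with sinθ = 0.622515.
With the apex down, the centroid sits h/3 = 1.9/3 = 0.633333 m below the base (the top edge), so y_c = 4.08 + 0.633333 = 4.71333 m and h_c = 4.71333 × 0.622515 = 2.93412 m.
A = ½ × 2.2 × 1.9 = 2.09 m².
Resultant F = γ·h_c·A = 9.81 × 2.93412 × 2.09 = 60.158 kN.
I_c = b·h³/36 = 2.2 × 1.9³/36 = 0.419161 m⁴.
Centre of pressure: y_p = y_c + I_c/(y_c·A) = 4.71333 + 0.419161/(4.71333 × 2.09) = 4.71333 + 0.0425507 = 4.75588 m along the plane.

y_p = 4.756 m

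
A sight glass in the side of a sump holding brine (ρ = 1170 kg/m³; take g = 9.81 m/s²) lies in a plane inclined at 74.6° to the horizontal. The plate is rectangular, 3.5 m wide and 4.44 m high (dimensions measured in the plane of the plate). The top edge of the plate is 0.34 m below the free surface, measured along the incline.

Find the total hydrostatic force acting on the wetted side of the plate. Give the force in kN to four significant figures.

F ≈ 440.2 kN

γ = ρg = 1170 × 9.81 / 1000 = 11.4777 kN/m³.
Let θ = 74.6° be the plate's angle to the horizontal; measure y along the incline from where the plane meets the free surface. Vertical depth h = y·sinθ with sinθ = 0.964095.
The centroid lies 4.44/2 = 2.22 m below the top edge, so y_c = 0.34 + 2.22 = 2.56 m and h_c = 2.56 × 0.964095 = 2.46808 m.
A = 3.5 × 4.44 = 15.54 m².
Resultant F = γ·h_c·A = 11.4777 × 2.46808 × 15.54 = 440.215 kN.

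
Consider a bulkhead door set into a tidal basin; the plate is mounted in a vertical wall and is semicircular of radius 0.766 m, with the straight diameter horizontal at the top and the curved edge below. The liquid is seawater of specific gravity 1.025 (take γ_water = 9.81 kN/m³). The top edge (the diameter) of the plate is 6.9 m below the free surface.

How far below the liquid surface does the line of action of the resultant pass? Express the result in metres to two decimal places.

γ = 1.025 × 9.81 = 10.05525 kN/m³.
The centroid of a semicircle lies 4r/(3π) = 0.3251 m from the diameter, here below the top edge, so the centroid depth is h_c = 6.9 + 0.3251 = 7.2251 m.
A = πr²/2 = π × 0.766²/2 = 0.921674 m².
Resultant F = γ·h_c·A = 10.05525 × 7.2251 × 0.921674 = 66.9598 kN.
I_c = (π/8 − 8/(9π))·r⁴ = 0.109757 × 0.766⁴ = 0.0377874 m⁴.
Centre of pressure: y_p = y_c + I_c/(y_c·A) = 7.2251 + 0.0377874/(7.2251 × 0.921674) = 7.2251 + 0.00567448 = 7.23077 m along the plane.

h_p = 7.23 m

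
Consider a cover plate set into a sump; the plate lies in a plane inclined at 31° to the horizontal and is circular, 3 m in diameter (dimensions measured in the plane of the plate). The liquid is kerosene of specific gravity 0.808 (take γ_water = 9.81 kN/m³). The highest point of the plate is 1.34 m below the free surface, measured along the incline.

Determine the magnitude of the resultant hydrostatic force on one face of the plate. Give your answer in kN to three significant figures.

γ = 0.808 × 9.81 = 7.92648 kN/m³.
Let θ = 31° be the plate's angle to the horizontal; measure y along the incline from where the plane meets the free surface. Vertical depth h = y·sinθ with sinθ = 0.515038.
The centroid is at the centre, 1.5 m below the top of the plate, so y_c = 1.34 + 1.5 = 2.84 m and h_c = 2.84 × 0.515038 = 1.46271 m.
A = π(1.5)² = 7.06858 m².
Resultant F = γ·h_c·A = 7.92648 × 1.46271 × 7.06858 = 81.9541 kN.

F ≈ 82.0 kN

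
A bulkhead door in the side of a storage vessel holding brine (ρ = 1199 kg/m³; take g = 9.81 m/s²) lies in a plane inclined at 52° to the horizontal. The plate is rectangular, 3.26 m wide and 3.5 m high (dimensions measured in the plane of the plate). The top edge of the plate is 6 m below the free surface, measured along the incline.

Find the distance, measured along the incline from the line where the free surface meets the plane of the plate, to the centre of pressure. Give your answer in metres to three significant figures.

y_p = 7.88 m

γ = ρg = 1199 × 9.81 / 1000 = 11.76219 kN/m³.
Let θ = 52° be the plate's angle to the horizontal; measure y along the incline from where the plane meets the free surface. Vertical depth h = y·sinθ with sinθ = 0.788011.
The centroid lies 3.5/2 = 1.75 m below the top edge, so y_c = 6 + 1.75 = 7.75 m and h_c = 7.75 × 0.788011 = 6.10709 m.
A = 3.26 × 3.5 = 11.41 m².
Resultant F = γ·h_c·A = 11.76219 × 6.10709 × 11.41 = 819.612 kN.
I_c = b·h³/12 = 3.26 × 3.5³/12 = 11.6477 m⁴.
Centre of pressure: y_p = y_c + I_c/(y_c·A) = 7.75 + 11.6477/(7.75 × 11.41) = 7.75 + 0.13172 = 7.88172 m along the plane.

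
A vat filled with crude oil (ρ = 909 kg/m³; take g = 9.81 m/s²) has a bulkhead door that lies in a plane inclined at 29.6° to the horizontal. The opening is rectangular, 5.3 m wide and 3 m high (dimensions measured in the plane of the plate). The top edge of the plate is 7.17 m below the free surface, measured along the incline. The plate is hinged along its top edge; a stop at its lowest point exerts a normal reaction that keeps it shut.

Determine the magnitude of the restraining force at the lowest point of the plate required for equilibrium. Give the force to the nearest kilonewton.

P ≈ 321 kN

γ = ρg = 909 × 9.81 / 1000 = 8.91729 kN/m³.
Let θ = 29.6° be the plate's angle to the horizontal; measure y along the incline from where the plane meets the free surface. Vertical depth h = y·sinθ with sinθ = 0.493942.
The centroid lies 3/2 = 1.5 m below the top edge, so y_c = 7.17 + 1.5 = 8.67 m and h_c = 8.67 × 0.493942 = 4.28248 m.
A = 5.3 × 3 = 15.9 m².
Resultant F = γ·h_c·A = 8.91729 × 4.28248 × 15.9 = 607.191 kN.
I_c = b·h³/12 = 5.3 × 3³/12 = 11.925 m⁴.
Centre of pressure: y_p = y_c + I_c/(y_c·A) = 8.67 + 11.925/(8.67 × 15.9) = 8.67 + 0.0865052 = 8.75651 m along the plane.
The resultant acts 1.5 + 0.0865052 = 1.58651 m (along the plate) below the hinge at the top edge, so the moment about the hinge is M = F × 1.58651 = 607.191 × 1.58651 = 963.315 kN·m.
A normal force at the bottom, 3 m from the hinge, must supply this moment: P = 963.315/3 = 321.105 kN.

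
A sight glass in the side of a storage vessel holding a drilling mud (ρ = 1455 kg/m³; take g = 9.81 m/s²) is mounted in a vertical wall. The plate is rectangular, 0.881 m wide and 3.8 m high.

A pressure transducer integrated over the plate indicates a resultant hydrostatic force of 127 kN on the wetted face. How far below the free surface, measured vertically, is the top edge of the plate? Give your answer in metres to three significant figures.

γ = ρg = 1455 × 9.81 / 1000 = 14.27355 kN/m³.
A = 0.881 × 3.8 = 3.3478 m².
From F = γ·h_c·A, the centroid depth is h_c = 127/(14.27355 × 3.3478) = 2.65774 m.
The centroid lies 3.8/2 = 1.9 m below the top edge, so the top edge sits at h_top = 2.65774 − 1.9 = 0.75774 m below the surface.

d_top ≈ 0.758 m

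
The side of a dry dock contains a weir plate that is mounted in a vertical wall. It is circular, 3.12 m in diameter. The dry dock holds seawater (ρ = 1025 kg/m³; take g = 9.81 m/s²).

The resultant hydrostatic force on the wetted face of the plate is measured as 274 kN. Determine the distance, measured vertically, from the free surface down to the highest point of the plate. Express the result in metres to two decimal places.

γ = ρg = 1025 × 9.81 / 1000 = 10.05525 kN/m³.
A = π(1.56)² = 7.64538 m².
From F = γ·h_c·A, the centroid depth is h_c = 274/(10.05525 × 7.64538) = 3.56417 m.
The centroid is at the centre, 1.56 m below the top of the plate, so the highest point sits at h_top = 3.56417 − 1.56 = 2.00417 m below the surface.

d_top ≈ 2.00 m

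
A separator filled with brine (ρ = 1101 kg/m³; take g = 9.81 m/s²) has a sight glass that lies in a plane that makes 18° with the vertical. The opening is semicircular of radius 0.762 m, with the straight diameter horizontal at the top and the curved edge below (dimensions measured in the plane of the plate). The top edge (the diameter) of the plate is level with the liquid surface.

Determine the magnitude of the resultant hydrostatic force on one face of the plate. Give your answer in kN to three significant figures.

γ = ρg = 1101 × 9.81 / 1000 = 10.80081 kN/m³.
The plate makes 18° with the vertical, i.e. θ = 90° − 18° = 72° to the horizontal. Measuring y along the incline from the free-surface line, vertical depth h = y·sinθ with sinθ = 0.951057.
The centroid of a semicircle lies 4r/(3π) = 0.323403 m from the diameter, here below the top edge, so y_c = 0.323403 m and h_c = 0.323403 × 0.951057 = 0.307575 m.
A = πr²/2 = π × 0.762²/2 = 0.912073 m².
Resultant F = γ·h_c·A = 10.80081 × 0.307575 × 0.912073 = 3.02996 kN.

F ≈ 3.03 kN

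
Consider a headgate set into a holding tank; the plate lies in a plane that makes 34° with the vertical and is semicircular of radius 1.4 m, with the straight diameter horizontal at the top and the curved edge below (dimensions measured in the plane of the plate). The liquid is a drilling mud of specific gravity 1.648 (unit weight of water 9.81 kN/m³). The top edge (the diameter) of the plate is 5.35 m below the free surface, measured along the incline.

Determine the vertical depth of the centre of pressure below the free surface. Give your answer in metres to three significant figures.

γ = 1.648 × 9.81 = 16.16688 kN/m³.
The plate makes 34° with the vertical, i.e. θ = 90° − 34° = 56° to the horizontal. Measuring y along the incline from the free-surface line, vertical depth h = y·sinθ with sinθ = 0.829038.
The centroid of a semicircle lies 4r/(3π) = 0.594178 m from the diameter, here below the top edge, so y_c = 5.35 + 0.594178 = 5.94418 m and h_c = 5.94418 × 0.829038 = 4.92795 m.
A = πr²/2 = π × 1.4²/2 = 3.07876 m².
Resultant F = γ·h_c·A = 16.16688 × 4.92795 × 3.07876 = 245.284 kN.
I_c = (π/8 − 8/(9π))·r⁴ = 0.109757 × 1.4⁴ = 0.421642 m⁴.
Centre of pressure: y_p = y_c + I_c/(y_c·A) = 5.94418 + 0.421642/(5.94418 × 3.07876) = 5.94418 + 0.0230397 = 5.96722 m along the plane.
Vertically, h_p = y_p·sinθ = 5.96722 × 0.829038 = 4.94705 m.

h_p = 4.95 m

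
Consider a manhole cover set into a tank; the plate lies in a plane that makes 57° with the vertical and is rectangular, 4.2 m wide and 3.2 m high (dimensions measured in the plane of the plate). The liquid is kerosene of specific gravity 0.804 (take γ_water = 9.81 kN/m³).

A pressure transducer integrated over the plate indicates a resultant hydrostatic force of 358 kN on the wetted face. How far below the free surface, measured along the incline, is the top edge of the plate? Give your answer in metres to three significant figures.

y_top ≈ 4.60 m

γ = 0.804 × 9.81 = 7.88724 kN/m³.
A = 4.2 × 3.2 = 13.44 m².
From F = γ·h_c·A, the centroid depth is h_c = 358/(7.88724 × 13.44) = 3.37721 m.
The plate makes 57° with the vertical, i.e. θ = 90° − 57° = 33° to the horizontal. Measuring y along the incline from the free-surface line, vertical depth h = y·sinθ with sinθ = 0.544639.
Along the incline, y_c = h_c/sinθ = 3.37721/0.544639 = 6.20082 m.
The centroid lies 3.2/2 = 1.6 m below the top edge, so the top edge sits at y_top = 6.20082 − 1.6 = 4.60082 m along the incline.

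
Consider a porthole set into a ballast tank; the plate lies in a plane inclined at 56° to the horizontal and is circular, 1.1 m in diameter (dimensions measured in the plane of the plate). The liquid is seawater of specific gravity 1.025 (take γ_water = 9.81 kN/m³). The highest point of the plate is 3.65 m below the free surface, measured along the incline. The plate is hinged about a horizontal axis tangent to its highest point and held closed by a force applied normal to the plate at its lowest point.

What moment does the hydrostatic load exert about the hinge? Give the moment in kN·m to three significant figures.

γ = 1.025 × 9.81 = 10.05525 kN/m³.
Let θ = 56° be the plate's angle to the horizontal; measure y along the incline from where the plane meets the free surface. Vertical depth h = y·sinθ with sinθ = 0.829038.
The centroid is at the centre, 0.55 m below the top of the plate, so y_c = 3.65 + 0.55 = 4.2 m and h_c = 4.2 × 0.829038 = 3.48196 m.
A = π(0.55)² = 0.950332 m².
Resultant F = γ·h_c·A = 10.05525 × 3.48196 × 0.950332 = 33.273 kN.
I_c = πr⁴/4 = π × 0.55⁴/4 = 0.0718688 m⁴.
Centre of pressure: y_p = y_c + I_c/(y_c·A) = 4.2 + 0.0718688/(4.2 × 0.950332) = 4.2 + 0.0180059 = 4.21801 m along the plane.
The resultant acts 0.55 + 0.0180059 = 0.568006 m (along the plate) below the hinge at the top edge, so the moment about the hinge is M = F × 0.568006 = 33.273 × 0.568006 = 18.8993 kN·m.

M ≈ 18.9 kN·m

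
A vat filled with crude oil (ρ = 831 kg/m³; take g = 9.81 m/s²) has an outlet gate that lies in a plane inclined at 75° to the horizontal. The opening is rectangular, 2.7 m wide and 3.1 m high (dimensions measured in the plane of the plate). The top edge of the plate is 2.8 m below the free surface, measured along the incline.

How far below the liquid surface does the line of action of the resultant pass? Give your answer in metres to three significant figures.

γ = ρg = 831 × 9.81 / 1000 = 8.15211 kN/m³.
Let θ = 75° be the plate's angle to the horizontal; measure y along the incline from where the plane meets the free surface. Vertical depth h = y·sinθ with sinθ = 0.965926.
The centroid lies 3.1/2 = 1.55 m below the top edge, so y_c = 2.8 + 1.55 = 4.35 m and h_c = 4.35 × 0.965926 = 4.20178 m.
A = 2.7 × 3.1 = 8.37 m².
Resultant F = γ·h_c·A = 8.15211 × 4.20178 × 8.37 = 286.701 kN.
I_c = b·h³/12 = 2.7 × 3.1³/12 = 6.70298 m⁴.
Centre of pressure: y_p = y_c + I_c/(y_c·A) = 4.35 + 6.70298/(4.35 × 8.37) = 4.35 + 0.1841 = 4.5341 m along the plane.
Vertically, h_p = y_p·sinθ = 4.5341 × 0.965926 = 4.37961 m.

h_p = 4.38 m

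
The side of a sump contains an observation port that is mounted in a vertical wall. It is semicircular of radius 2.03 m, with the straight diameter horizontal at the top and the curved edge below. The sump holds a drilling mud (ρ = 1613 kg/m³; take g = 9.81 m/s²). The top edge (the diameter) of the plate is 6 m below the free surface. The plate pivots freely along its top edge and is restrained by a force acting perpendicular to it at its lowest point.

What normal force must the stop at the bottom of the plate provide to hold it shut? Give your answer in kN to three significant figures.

γ = ρg = 1613 × 9.81 / 1000 = 15.82353 kN/m³.
The centroid of a semicircle lies 4r/(3π) = 0.861559 m from the diameter, here below the top edge, so the centroid depth is h_c = 6 + 0.861559 = 6.86156 m.
A = πr²/2 = π × 2.03²/2 = 6.47309 m².
Resultant F = γ·h_c·A = 15.82353 × 6.86156 × 6.47309 = 702.81 kN.
I_c = (π/8 − 8/(9π))·r⁴ = 0.109757 × 2.03⁴ = 1.86387 m⁴.
Centre of pressure: y_p = y_c + I_c/(y_c·A) = 6.86156 + 1.86387/(6.86156 × 6.47309) = 6.86156 + 0.0419644 = 6.90352 m along the plane.
The resultant acts 0.861559 + 0.0419644 = 0.903523 m (along the plate) below the hinge at the top edge, so the moment about the hinge is M = F × 0.903523 = 702.81 × 0.903523 = 635.005 kN·m.
A normal force at the bottom, 2.03 m from the hinge, must supply this moment: P = 635.005/2.03 = 312.81 kN.

P ≈ 313 kN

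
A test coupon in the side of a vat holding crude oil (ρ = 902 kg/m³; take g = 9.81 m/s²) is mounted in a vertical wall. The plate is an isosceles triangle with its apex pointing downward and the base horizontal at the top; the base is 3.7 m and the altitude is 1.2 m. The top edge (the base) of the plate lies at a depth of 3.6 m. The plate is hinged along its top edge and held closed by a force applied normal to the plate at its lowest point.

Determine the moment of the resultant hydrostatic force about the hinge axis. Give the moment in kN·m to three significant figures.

M ≈ 33.0 kN·m

γ = ρg = 902 × 9.81 / 1000 = 8.84862 kN/m³.
With the apex down, the centroid sits h/3 = 1.2/3 = 0.4 m below the base (the top edge), so the centroid depth is h_c = 3.6 + 0.4 = 4 m.
A = ½ × 3.7 × 1.2 = 2.22 m².
Resultant F = γ·h_c·A = 8.84862 × 4 × 2.22 = 78.5757 kN.
I_c = b·h³/36 = 3.7 × 1.2³/36 = 0.1776 m⁴.
Centre of pressure: y_p = y_c + I_c/(y_c·A) = 4 + 0.1776/(4 × 2.22) = 4 + 0.02 = 4.02 m along the plane.
The resultant acts 0.4 + 0.02 = 0.42 m (along the plate) below the hinge at the top edge, so the moment about the hinge is M = F × 0.42 = 78.5757 × 0.42 = 33.0018 kN·m.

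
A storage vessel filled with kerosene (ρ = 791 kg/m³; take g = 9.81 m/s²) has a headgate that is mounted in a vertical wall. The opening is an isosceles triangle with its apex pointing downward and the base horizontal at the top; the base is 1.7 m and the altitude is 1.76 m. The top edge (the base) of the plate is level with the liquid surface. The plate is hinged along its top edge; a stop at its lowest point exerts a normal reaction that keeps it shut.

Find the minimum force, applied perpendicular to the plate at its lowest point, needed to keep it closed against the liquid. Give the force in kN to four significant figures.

γ = ρg = 791 × 9.81 / 1000 = 7.75971 kN/m³.
With the apex down, the centroid sits h/3 = 1.76/3 = 0.586667 m below the base (the top edge), so the centroid depth is h_c = 0.586667 m.
A = ½ × 1.7 × 1.76 = 1.496 m².
Resultant F = γ·h_c·A = 7.75971 × 0.586667 × 1.496 = 6.81034 kN.
I_c = b·h³/36 = 1.7 × 1.76³/36 = 0.257445 m⁴.
Centre of pressure: y_p = y_c + I_c/(y_c·A) = 0.586667 + 0.257445/(0.586667 × 1.496) = 0.586667 + 0.293333 = 0.88 m along the plane.
The resultant acts 0.586667 + 0.293333 = 0.88 m (along the plate) below the hinge at the top edge, so the moment about the hinge is M = F × 0.88 = 6.81034 × 0.88 = 5.9931 kN·m.
A normal force at the bottom, 1.76 m from the hinge, must supply this moment: P = 5.9931/1.76 = 3.40517 kN.

P ≈ 3.405 kN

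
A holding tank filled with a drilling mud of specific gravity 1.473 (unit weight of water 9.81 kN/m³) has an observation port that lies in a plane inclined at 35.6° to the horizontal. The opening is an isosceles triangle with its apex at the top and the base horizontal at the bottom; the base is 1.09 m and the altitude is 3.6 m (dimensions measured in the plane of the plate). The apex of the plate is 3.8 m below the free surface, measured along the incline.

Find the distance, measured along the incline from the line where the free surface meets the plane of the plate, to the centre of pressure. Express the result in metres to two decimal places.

y_p = 6.32 m

γ = 1.473 × 9.81 = 14.45013 kN/m³.
Let θ = 35.6° be the plate's angle to the horizontal; measure y along the incline from where the plane meets the free surface. Vertical depth h = y·sinθ with sinθ = 0.582123.
With the apex up, the centroid sits 2h/3 = 2 × 3.6/3 = 2.4 m below the apex, so y_c = 3.8 + 2.4 = 6.2 m and h_c = 6.2 × 0.582123 = 3.60916 m.
A = ½ × 1.09 × 3.6 = 1.962 m².
Resultant F = γ·h_c·A = 14.45013 × 3.60916 × 1.962 = 102.324 kN.
I_c = b·h³/36 = 1.09 × 3.6³/36 = 1.41264 m⁴.
Centre of pressure: y_p = y_c + I_c/(y_c·A) = 6.2 + 1.41264/(6.2 × 1.962) = 6.2 + 0.116129 = 6.31613 m along the plane.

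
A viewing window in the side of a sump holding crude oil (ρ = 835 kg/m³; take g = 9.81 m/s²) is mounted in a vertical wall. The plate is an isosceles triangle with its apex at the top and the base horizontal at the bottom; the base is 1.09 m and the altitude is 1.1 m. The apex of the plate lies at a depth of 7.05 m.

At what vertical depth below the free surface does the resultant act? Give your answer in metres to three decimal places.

γ = ρg = 835 × 9.81 / 1000 = 8.19135 kN/m³.
With the apex up, the centroid sits 2h/3 = 2 × 1.1/3 = 0.733333 m below the apex, so the centroid depth is h_c = 7.05 + 0.733333 = 7.78333 m.
A = ½ × 1.09 × 1.1 = 0.5995 m².
Resultant F = γ·h_c·A = 8.19135 × 7.78333 × 0.5995 = 38.2217 kN.
I_c = b·h³/36 = 1.09 × 1.1³/36 = 0.0402997 m⁴.
Centre of pressure: y_p = y_c + I_c/(y_c·A) = 7.78333 + 0.0402997/(7.78333 × 0.5995) = 7.78333 + 0.00863669 = 7.79197 m along the plane.

h_p = 7.792 m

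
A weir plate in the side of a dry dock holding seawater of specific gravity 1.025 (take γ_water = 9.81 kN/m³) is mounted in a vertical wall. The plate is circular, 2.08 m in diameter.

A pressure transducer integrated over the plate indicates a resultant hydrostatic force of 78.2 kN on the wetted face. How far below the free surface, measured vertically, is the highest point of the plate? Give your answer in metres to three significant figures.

γ = 1.025 × 9.81 = 10.05525 kN/m³.
A = π(1.04)² = 3.39795 m².
From F = γ·h_c·A, the centroid depth is h_c = 78.2/(10.05525 × 3.39795) = 2.28874 m.
The centroid is at the centre, 1.04 m below the top of the plate, so the highest point sits at h_top = 2.28874 − 1.04 = 1.24874 m below the surface.

d_top ≈ 1.25 m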